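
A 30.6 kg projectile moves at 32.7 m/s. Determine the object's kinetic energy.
KE = ½mv² = ½(30.6)(32.7)² = 16360 J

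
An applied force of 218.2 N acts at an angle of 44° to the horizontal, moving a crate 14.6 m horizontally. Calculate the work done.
W = F·d·cosθ = (218.2)(14.6)cos(44°) = 2292 J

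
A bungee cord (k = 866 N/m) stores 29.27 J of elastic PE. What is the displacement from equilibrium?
x = √(2·PE/k) = √(2·29.27/866) = 0.26 m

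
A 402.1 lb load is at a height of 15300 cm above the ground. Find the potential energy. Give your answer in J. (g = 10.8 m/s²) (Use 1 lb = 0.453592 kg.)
Convert to SI: m = 182.389 kg, h = 153.0 m
PE = mgh = (182.389)(10.8)(153.0) = 301400 J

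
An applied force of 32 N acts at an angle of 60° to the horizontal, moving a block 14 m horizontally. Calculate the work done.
W = F·d·cosθ = (32)(14)cos(60°) = 224.0 J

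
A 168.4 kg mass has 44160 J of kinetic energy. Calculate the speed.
v = √(2·KE/m) = √(2·44160/168.4) = 22.9 m/s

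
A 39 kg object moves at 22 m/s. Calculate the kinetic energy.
KE = ½mv² = ½(39)(22)² = 9438.0 J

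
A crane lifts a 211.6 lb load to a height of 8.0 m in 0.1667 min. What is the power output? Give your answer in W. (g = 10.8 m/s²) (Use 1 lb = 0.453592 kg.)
Convert to SI: m = 95.9801 kg, h = 8.0 m, t = 10.002 s
P = mgh/t = (95.9801)(10.8)(8.0)/10.002 = 829.1 W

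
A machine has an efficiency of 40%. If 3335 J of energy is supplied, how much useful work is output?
W_out = η·W_in = 0.4·3335 = 1334.0 J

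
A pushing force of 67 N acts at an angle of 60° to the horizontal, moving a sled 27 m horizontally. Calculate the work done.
W = F·d·cosθ = (67)(27)cos(60°) = 904.5 J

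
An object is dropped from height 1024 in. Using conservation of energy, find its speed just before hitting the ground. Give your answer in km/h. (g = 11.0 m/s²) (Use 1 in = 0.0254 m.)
Convert to SI: h = 26.0096 m
mgh = ½mv² ⇒ v = √(2gh) = √(2·11.0·26.0096) = 23.9209 m/s = 86.12 km/h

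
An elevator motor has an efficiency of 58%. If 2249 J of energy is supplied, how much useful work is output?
W_out = η·W_in = 0.58·2249 = 1304.42 J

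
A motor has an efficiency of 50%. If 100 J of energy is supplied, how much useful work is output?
W_out = η·W_in = 0.5·100 = 50.0 J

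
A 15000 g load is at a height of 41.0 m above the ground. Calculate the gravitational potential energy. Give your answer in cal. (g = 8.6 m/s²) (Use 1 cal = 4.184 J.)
Convert to SI: m = 15.0 kg, h = 41.0 m
PE = mgh = (15.0)(8.6)(41.0) = 5289.0 J = 1264 cal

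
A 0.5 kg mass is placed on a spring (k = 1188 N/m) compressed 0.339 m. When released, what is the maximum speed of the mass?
½kx² = ½mv² ⇒ v = x√(k/m) = (0.339)√(1188/0.5) = 16.52 m/s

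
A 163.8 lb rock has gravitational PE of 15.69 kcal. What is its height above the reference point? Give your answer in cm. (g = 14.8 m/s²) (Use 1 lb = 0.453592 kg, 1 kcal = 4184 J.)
Convert to SI: m = 74.2984 kg, PE = 65647.0 J
h = PE/(mg) = 65647.0/(74.2984·14.8) = 59.6999 m = 5970 cm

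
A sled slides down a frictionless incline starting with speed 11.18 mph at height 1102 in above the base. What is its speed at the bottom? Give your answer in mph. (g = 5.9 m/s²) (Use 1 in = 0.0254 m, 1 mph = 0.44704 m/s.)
Convert to SI: v₀ = 4.99791 m/s, h = 27.9908 m
½mv₀² + mgh = ½mv² ⇒ v = √(v₀² + 2gh) = √(4.99791² + 2·5.9·27.9908) = 18.8486 m/s = 42.16 mph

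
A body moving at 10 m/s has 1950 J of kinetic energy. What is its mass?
m = 2·KE/v² = 2·1950/(10)² = 39.0 kg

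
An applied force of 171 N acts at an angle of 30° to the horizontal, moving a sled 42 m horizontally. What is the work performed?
W = F·d·cosθ = (171)(42)cos(30°) = 6220 J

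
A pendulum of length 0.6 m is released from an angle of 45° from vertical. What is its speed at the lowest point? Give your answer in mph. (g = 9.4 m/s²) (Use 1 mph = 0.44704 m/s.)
h = L(1 − cosθ) = 0.6(1 − cos45°) = 0.175736 m
v = √(2gh) = √(2·9.4·0.175736) = 1.81765 m/s = 4.066 mph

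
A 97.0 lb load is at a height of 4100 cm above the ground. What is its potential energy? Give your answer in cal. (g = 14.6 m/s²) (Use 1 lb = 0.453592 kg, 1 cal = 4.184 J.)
Convert to SI: m = 43.9984 kg, h = 41.0 m
PE = mgh = (43.9984)(14.6)(41.0) = 26337.5 J = 6295 cal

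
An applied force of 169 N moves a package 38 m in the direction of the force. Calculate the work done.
W = F·d = (169)(38) = 6422 J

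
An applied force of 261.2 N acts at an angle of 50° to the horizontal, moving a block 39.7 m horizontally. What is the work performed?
W = F·d·cosθ = (261.2)(39.7)cos(50°) = 6665 J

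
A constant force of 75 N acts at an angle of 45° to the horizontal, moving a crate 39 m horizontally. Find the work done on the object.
W = F·d·cosθ = (75)(39)cos(45°) = 2068 J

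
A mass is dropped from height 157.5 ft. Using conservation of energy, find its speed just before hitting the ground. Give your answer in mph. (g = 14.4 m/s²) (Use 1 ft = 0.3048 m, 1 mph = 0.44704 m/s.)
Convert to SI: h = 48.006 m
mgh = ½mv² ⇒ v = √(2gh) = √(2·14.4·48.006) = 37.183 m/s = 83.18 mph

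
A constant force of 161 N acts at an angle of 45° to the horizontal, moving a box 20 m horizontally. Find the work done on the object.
W = F·d·cosθ = (161)(20)cos(45°) = 2277 J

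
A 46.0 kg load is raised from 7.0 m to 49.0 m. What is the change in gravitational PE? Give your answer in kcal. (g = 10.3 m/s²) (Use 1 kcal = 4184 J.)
ΔPE = mgΔh = (46.0)(10.3)(42.0) = 19899.6 J = 4.756 kcal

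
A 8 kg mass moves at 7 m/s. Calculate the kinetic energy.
KE = ½mv² = ½(8)(7)² = 196.0 J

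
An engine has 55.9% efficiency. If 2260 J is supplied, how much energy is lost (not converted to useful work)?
W_lost = W_in(1 − η) = 2260·(1 − 0.559) = 996.7 J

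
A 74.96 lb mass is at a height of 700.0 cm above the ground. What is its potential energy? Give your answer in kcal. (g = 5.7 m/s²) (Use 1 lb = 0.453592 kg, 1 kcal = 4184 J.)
Convert to SI: m = 34.0013 kg, h = 7.0 m
PE = mgh = (34.0013)(5.7)(7.0) = 1356.65 J = 0.3242 kcal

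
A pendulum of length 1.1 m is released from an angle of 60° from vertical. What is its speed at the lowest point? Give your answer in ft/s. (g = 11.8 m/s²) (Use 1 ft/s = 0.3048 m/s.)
h = L(1 − cosθ) = 1.1(1 − cos60°) = 0.55 m
v = √(2gh) = √(2·11.8·0.55) = 3.60278 m/s = 11.82 ft/s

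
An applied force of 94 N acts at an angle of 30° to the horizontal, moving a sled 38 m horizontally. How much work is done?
W = F·d·cosθ = (94)(38)cos(30°) = 3093 J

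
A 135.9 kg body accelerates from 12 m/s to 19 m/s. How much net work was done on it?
W = ΔKE = ½m(v₂² − v₁²) = ½(135.9)(19² − 12²) = 14745.15 J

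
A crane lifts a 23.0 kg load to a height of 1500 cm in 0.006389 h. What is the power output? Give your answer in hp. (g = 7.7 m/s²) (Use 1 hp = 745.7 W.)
Convert to SI: m = 23.0 kg, h = 15.0 m, t = 23.0004 s
P = mgh/t = (23.0)(7.7)(15.0)/23.0004 = 115.498 W = 0.1549 hp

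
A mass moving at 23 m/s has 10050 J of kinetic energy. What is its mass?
m = 2·KE/v² = 2·10050/(23)² = 38.0 kg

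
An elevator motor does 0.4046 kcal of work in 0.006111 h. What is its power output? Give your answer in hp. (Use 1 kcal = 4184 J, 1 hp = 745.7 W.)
Convert to SI: W = 1692.85 J, t = 21.9996 s
P = W/t = 1692.85/21.9996 = 76.949 W = 0.1032 hp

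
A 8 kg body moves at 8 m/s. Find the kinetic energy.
KE = ½mv² = ½(8)(8)² = 256.0 J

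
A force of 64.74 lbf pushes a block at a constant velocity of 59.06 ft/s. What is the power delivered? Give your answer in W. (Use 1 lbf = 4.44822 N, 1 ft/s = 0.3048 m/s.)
Convert to SI: F = 287.978 N, v = 18.0015 m/s
P = Fv = (287.978)(18.0015) = 5184 W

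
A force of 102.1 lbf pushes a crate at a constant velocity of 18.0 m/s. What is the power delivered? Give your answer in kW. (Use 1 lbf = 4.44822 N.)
Convert to SI: F = 454.163 N, v = 18.0 m/s
P = Fv = (454.163)(18.0) = 8174.94 W = 8.175 kW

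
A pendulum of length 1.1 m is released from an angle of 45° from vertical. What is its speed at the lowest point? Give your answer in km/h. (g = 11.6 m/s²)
h = L(1 − cosθ) = 1.1(1 − cos45°) = 0.322183 m
v = √(2gh) = √(2·11.6·0.322183) = 2.73398 m/s = 9.842 km/h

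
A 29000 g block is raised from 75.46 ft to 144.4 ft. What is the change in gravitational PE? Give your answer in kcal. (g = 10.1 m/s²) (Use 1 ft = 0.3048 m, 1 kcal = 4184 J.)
Convert to SI: m = 29.0 kg, Δh = 21.0129 m
ΔPE = mgΔh = (29.0)(10.1)(21.0129) = 6154.68 J = 1.471 kcal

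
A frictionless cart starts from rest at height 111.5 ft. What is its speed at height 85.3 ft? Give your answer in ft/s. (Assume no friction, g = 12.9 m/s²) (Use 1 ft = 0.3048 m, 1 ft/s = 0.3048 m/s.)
Convert to SI: h₁−h₂ = 7.98576 m
mgh₁ = mgh₂ + ½mv² ⇒ v = √(2g(h₁−h₂)) = √(2·12.9·7.98576) = 14.3538 m/s = 47.09 ft/s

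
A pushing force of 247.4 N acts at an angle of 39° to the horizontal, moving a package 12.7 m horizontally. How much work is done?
W = F·d·cosθ = (247.4)(12.7)cos(39°) = 2442 J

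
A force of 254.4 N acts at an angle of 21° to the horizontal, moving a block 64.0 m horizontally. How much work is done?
W = F·d·cosθ = (254.4)(64.0)cos(21°) = 15200 J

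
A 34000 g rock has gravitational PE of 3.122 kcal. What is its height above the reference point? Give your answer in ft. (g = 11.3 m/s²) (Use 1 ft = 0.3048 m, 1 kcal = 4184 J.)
Convert to SI: m = 34.0 kg, PE = 13062.4 J
h = PE/(mg) = 13062.4/(34.0·11.3) = 33.9991 m = 111.5 ft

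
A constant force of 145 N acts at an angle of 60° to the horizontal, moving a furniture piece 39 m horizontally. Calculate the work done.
W = F·d·cosθ = (145)(39)cos(60°) = 2828 J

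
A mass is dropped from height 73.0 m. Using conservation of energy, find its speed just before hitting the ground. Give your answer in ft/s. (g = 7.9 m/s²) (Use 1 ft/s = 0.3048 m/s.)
mgh = ½mv² ⇒ v = √(2gh) = √(2·7.9·73.0) = 33.9617 m/s = 111.4 ft/s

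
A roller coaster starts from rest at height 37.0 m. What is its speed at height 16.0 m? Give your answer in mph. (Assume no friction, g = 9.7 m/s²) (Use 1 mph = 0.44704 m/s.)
mgh₁ = mgh₂ + ½mv² ⇒ v = √(2g(h₁−h₂)) = √(2·9.7·21.0) = 20.1842 m/s = 45.15 mph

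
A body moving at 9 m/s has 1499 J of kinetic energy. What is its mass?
m = 2·KE/v² = 2·1499/(9)² = 37.01 kg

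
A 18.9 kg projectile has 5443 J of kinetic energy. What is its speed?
v = √(2·KE/m) = √(2·5443/18.9) = 24.0 m/s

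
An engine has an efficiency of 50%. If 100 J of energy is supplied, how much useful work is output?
W_out = η·W_in = 0.5·100 = 50.0 J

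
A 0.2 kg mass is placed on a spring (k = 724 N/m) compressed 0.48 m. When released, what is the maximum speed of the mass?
½kx² = ½mv² ⇒ v = x√(k/m) = (0.48)√(724/0.2) = 28.88 m/s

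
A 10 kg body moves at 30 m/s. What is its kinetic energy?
KE = ½mv² = ½(10)(30)² = 4500.0 J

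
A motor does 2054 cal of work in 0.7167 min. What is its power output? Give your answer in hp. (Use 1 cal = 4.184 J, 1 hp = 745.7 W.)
Convert to SI: W = 8593.94 J, t = 43.002 s
P = W/t = 8593.94/43.002 = 199.85 W = 0.268 hp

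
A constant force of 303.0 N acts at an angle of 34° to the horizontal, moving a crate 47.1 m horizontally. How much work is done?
W = F·d·cosθ = (303.0)(47.1)cos(34°) = 11830 J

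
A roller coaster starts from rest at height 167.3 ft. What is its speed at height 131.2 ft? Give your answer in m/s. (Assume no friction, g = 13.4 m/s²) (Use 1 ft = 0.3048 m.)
Convert to SI: h₁−h₂ = 11.0033 m
mgh₁ = mgh₂ + ½mv² ⇒ v = √(2g(h₁−h₂)) = √(2·13.4·11.0033) = 17.17 m/s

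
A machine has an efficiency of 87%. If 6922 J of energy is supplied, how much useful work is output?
W_out = η·W_in = 0.87·6922 = 6022.14 J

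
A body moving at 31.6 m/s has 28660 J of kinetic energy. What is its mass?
m = 2·KE/v² = 2·28660/(31.6)² = 57.4 kg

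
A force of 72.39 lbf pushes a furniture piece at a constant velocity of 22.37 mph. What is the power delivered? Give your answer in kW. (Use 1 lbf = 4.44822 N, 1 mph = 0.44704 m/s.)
Convert to SI: F = 322.007 N, v = 10.0003 m/s
P = Fv = (322.007)(10.0003) = 3220.16 W = 3.22 kW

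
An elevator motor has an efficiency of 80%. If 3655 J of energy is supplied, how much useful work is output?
W_out = η·W_in = 0.8·3655 = 2924.0 J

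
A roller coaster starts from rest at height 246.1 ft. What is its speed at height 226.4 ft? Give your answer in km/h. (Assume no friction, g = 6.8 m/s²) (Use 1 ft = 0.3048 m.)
Convert to SI: h₁−h₂ = 6.00456 m
mgh₁ = mgh₂ + ½mv² ⇒ v = √(2g(h₁−h₂)) = √(2·6.8·6.00456) = 9.0367 m/s = 32.53 km/h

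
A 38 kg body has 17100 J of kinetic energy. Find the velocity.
v = √(2·KE/m) = √(2·17100/38) = 30.0 m/s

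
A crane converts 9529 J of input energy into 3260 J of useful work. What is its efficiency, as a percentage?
η = W_out/W_in = 3260/9529 = 34.21%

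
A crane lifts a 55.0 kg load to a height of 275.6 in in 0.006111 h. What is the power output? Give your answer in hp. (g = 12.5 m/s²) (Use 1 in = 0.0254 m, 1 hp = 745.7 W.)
Convert to SI: m = 55.0 kg, h = 7.00024 m, t = 21.9996 s
P = mgh/t = (55.0)(12.5)(7.00024)/21.9996 = 218.761 W = 0.2934 hp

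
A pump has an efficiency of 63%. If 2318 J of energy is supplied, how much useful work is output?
W_out = η·W_in = 0.63·2318 = 1460.34 J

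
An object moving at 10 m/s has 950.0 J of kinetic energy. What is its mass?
m = 2·KE/v² = 2·950.0/(10)² = 19.0 kg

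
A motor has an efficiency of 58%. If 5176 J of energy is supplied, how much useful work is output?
W_out = η·W_in = 0.58·5176 = 3002.08 J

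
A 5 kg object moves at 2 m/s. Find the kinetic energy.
KE = ½mv² = ½(5)(2)² = 10.0 J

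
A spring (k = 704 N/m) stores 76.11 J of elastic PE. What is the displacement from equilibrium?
x = √(2·PE/k) = √(2·76.11/704) = 0.465 m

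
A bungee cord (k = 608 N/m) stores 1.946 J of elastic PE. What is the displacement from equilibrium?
x = √(2·PE/k) = √(2·1.946/608) = 0.08001 m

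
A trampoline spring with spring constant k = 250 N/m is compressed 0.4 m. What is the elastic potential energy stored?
PE = ½kx² = ½(250)(0.4)² = 20.0 J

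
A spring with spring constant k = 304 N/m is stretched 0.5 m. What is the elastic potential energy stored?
PE = ½kx² = ½(304)(0.5)² = 38.0 J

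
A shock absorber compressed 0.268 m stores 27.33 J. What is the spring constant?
k = 2·PE/x² = 2·27.33/(0.268)² = 761.0 N/m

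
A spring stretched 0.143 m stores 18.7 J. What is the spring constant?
k = 2·PE/x² = 2·18.7/(0.143)² = 1829 N/m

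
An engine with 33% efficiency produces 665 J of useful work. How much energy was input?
W_in = W_out/η = 665/0.33 = 2015 J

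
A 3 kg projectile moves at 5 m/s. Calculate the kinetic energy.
KE = ½mv² = ½(3)(5)² = 37.5 J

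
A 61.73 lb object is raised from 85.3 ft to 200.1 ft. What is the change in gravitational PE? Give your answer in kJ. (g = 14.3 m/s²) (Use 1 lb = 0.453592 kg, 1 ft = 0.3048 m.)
Convert to SI: m = 28.0002 kg, Δh = 34.991 m
ΔPE = mgΔh = (28.0002)(14.3)(34.991) = 14010.5 J = 14.01 kJ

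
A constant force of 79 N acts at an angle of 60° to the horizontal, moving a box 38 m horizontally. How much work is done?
W = F·d·cosθ = (79)(38)cos(60°) = 1501 J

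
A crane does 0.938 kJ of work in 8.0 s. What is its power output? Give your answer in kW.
Convert to SI: W = 938.0 J, t = 8.0 s
P = W/t = 938.0/8.0 = 117.25 W = 0.1173 kW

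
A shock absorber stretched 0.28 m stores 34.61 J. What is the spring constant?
k = 2·PE/x² = 2·34.61/(0.28)² = 882.9 N/m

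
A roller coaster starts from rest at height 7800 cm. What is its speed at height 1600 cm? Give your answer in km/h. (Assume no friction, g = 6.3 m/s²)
Convert to SI: h₁−h₂ = 62.0 m
mgh₁ = mgh₂ + ½mv² ⇒ v = √(2g(h₁−h₂)) = √(2·6.3·62.0) = 27.95 m/s = 100.6 km/h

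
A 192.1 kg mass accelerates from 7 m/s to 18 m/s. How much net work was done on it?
W = ΔKE = ½m(v₂² − v₁²) = ½(192.1)(18² − 7²) = 26413.75 J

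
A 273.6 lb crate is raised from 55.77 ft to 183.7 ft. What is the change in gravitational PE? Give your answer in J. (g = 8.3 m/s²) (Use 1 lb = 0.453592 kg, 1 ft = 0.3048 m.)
Convert to SI: m = 124.103 kg, Δh = 38.9931 m
ΔPE = mgΔh = (124.103)(8.3)(38.9931) = 40160 J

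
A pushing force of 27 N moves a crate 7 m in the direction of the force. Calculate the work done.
W = F·d = (27)(7) = 189.0 J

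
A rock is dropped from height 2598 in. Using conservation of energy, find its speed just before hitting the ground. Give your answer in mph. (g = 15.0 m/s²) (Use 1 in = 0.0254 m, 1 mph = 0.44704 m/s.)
Convert to SI: h = 65.9892 m
mgh = ½mv² ⇒ v = √(2gh) = √(2·15.0·65.9892) = 44.4936 m/s = 99.53 mph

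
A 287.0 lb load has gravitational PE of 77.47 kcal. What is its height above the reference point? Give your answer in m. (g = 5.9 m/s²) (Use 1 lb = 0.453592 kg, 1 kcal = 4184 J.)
Convert to SI: m = 130.181 kg, PE = 324134 J
h = PE/(mg) = 324134/(130.181·5.9) = 422.0 m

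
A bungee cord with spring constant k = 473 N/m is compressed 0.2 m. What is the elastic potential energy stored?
PE = ½kx² = ½(473)(0.2)² = 9.46 J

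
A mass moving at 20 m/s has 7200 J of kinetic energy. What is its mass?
m = 2·KE/v² = 2·7200/(20)² = 36.0 kg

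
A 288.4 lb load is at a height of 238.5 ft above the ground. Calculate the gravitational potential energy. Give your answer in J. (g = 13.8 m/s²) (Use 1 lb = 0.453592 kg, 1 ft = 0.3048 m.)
Convert to SI: m = 130.816 kg, h = 72.6948 m
PE = mgh = (130.816)(13.8)(72.6948) = 131200 J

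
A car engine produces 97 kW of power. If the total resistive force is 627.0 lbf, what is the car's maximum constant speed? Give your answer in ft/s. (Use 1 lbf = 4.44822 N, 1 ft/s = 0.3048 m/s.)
Convert to SI: F = 2789.03 N
P = Fv ⇒ v = P/F = 97000 W/2789.03 N = 34.7791 m/s = 114.1 ft/s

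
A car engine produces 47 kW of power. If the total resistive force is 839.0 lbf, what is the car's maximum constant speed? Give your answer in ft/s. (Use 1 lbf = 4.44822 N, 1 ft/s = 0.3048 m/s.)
Convert to SI: F = 3732.06 N
P = Fv ⇒ v = P/F = 47000 W/3732.06 N = 12.5936 m/s = 41.32 ft/s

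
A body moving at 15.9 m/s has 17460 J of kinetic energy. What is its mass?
m = 2·KE/v² = 2·17460/(15.9)² = 138.1 kg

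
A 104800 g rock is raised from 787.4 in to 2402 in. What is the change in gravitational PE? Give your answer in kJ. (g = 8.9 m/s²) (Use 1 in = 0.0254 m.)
Convert to SI: m = 104.8 kg, Δh = 41.0108 m
ΔPE = mgΔh = (104.8)(8.9)(41.0108) = 38251.6 J = 38.25 kJ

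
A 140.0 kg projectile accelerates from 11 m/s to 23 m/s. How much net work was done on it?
W = ΔKE = ½m(v₂² − v₁²) = ½(140.0)(23² − 11²) = 28560.0 J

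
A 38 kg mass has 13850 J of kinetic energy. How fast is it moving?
v = √(2·KE/m) = √(2·13850/38) = 27.0 m/s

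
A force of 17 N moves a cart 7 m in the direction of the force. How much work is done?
W = F·d = (17)(7) = 119.0 J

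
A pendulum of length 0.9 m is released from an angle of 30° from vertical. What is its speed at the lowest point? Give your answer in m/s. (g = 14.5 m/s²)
h = L(1 − cosθ) = 0.9(1 − cos30°) = 0.120577 m
v = √(2gh) = √(2·14.5·0.120577) = 1.87 m/s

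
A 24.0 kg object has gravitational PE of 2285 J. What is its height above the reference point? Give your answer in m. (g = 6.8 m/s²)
h = PE/(mg) = 2285.0/(24.0·6.8) = 14.0 m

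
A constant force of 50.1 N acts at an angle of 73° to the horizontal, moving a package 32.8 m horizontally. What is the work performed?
W = F·d·cosθ = (50.1)(32.8)cos(73°) = 480.4 J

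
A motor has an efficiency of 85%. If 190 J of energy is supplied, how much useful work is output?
W_out = η·W_in = 0.85·190 = 161.5 J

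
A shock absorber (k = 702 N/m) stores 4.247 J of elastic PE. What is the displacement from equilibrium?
x = √(2·PE/k) = √(2·4.247/702) = 0.11 m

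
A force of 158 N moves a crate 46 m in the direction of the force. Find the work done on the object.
W = F·d = (158)(46) = 7268 J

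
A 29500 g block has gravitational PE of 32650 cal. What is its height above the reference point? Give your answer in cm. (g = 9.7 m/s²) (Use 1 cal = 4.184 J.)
Convert to SI: m = 29.5 kg, PE = 136608 J
h = PE/(mg) = 136608/(29.5·9.7) = 477.399 m = 47740 cm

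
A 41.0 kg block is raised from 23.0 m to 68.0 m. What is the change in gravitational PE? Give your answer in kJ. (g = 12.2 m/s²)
ΔPE = mgΔh = (41.0)(12.2)(45.0) = 22509.0 J = 22.51 kJ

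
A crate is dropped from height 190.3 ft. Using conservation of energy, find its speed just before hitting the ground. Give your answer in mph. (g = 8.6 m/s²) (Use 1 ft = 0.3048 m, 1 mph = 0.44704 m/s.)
Convert to SI: h = 58.0034 m
mgh = ½mv² ⇒ v = √(2gh) = √(2·8.6·58.0034) = 31.5857 m/s = 70.66 mph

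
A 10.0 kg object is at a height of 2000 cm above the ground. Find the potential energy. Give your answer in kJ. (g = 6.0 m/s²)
Convert to SI: m = 10.0 kg, h = 20.0 m
PE = mgh = (10.0)(6.0)(20.0) = 1200.0 J = 1.2 kJ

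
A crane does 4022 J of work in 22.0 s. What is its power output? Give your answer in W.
P = W/t = 4022.0/22.0 = 182.8 W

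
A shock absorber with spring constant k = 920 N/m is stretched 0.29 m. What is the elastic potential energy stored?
PE = ½kx² = ½(920)(0.29)² = 38.69 J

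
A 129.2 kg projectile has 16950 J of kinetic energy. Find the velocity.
v = √(2·KE/m) = √(2·16950/129.2) = 16.2 m/s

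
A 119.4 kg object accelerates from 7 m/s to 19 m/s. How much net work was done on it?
W = ΔKE = ½m(v₂² − v₁²) = ½(119.4)(19² − 7²) = 18626.4 J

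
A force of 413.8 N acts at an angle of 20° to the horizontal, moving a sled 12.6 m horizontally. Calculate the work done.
W = F·d·cosθ = (413.8)(12.6)cos(20°) = 4899 J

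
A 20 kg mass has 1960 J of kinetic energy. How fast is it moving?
v = √(2·KE/m) = √(2·1960/20) = 14.0 m/s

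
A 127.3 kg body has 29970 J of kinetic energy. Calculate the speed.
v = √(2·KE/m) = √(2·29970/127.3) = 21.7 m/s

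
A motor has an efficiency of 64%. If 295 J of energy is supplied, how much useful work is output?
W_out = η·W_in = 0.64·295 = 188.8 J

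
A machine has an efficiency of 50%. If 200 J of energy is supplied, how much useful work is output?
W_out = η·W_in = 0.5·200 = 100.0 J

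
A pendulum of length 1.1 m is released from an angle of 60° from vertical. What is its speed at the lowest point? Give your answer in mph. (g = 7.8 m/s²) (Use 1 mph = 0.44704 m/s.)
h = L(1 − cosθ) = 1.1(1 − cos60°) = 0.55 m
v = √(2gh) = √(2·7.8·0.55) = 2.92916 m/s = 6.552 mph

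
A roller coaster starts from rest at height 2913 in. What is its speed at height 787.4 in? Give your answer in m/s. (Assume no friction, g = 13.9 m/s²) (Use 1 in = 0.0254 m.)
Convert to SI: h₁−h₂ = 53.9902 m
mgh₁ = mgh₂ + ½mv² ⇒ v = √(2g(h₁−h₂)) = √(2·13.9·53.9902) = 38.74 m/s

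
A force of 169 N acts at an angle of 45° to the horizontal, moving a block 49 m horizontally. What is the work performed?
W = F·d·cosθ = (169)(49)cos(45°) = 5856 J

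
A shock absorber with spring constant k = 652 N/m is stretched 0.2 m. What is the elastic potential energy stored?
PE = ½kx² = ½(652)(0.2)² = 13.04 J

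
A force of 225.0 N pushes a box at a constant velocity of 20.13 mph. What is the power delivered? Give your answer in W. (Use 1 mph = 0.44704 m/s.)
Convert to SI: F = 225.0 N, v = 8.99892 m/s
P = Fv = (225.0)(8.99892) = 2025 W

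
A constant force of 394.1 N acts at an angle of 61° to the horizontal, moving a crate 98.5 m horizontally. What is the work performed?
W = F·d·cosθ = (394.1)(98.5)cos(61°) = 18820 J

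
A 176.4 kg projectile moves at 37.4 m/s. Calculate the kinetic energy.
KE = ½mv² = ½(176.4)(37.4)² = 123400 J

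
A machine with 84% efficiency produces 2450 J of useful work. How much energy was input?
W_in = W_out/η = 2450/0.84 = 2917 J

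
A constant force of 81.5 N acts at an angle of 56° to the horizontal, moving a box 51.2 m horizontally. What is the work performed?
W = F·d·cosθ = (81.5)(51.2)cos(56°) = 2333 J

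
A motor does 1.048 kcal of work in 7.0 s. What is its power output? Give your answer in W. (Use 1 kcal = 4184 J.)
Convert to SI: W = 4384.83 J, t = 7.0 s
P = W/t = 4384.83/7.0 = 626.4 W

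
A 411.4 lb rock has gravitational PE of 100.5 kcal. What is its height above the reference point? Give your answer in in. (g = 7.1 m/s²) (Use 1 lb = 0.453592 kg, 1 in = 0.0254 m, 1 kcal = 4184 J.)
Convert to SI: m = 186.608 kg, PE = 420492 J
h = PE/(mg) = 420492/(186.608·7.1) = 317.3728 m = 12490 in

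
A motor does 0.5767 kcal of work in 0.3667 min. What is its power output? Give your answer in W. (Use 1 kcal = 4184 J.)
Convert to SI: W = 2412.91 J, t = 22.002 s
P = W/t = 2412.91/22.002 = 109.7 W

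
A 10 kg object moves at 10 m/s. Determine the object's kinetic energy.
KE = ½mv² = ½(10)(10)² = 500.0 J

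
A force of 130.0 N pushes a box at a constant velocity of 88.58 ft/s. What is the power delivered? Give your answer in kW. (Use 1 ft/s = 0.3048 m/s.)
Convert to SI: F = 130.0 N, v = 26.9992 m/s
P = Fv = (130.0)(26.9992) = 3509.89 W = 3.51 kW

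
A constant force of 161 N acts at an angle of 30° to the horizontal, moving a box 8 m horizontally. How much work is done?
W = F·d·cosθ = (161)(8)cos(30°) = 1115 J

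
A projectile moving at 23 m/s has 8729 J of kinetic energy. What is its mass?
m = 2·KE/v² = 2·8729/(23)² = 33.0 kg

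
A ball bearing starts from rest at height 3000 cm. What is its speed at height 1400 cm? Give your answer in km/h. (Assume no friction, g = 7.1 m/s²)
Convert to SI: h₁−h₂ = 16.0 m
mgh₁ = mgh₂ + ½mv² ⇒ v = √(2g(h₁−h₂)) = √(2·7.1·16.0) = 15.0732 m/s = 54.26 km/h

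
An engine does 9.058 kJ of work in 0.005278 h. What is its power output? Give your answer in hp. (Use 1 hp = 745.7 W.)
Convert to SI: W = 9058.0 J, t = 19.0008 s
P = W/t = 9058.0/19.0008 = 476.717 W = 0.6393 hp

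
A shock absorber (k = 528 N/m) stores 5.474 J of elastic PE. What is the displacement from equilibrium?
x = √(2·PE/k) = √(2·5.474/528) = 0.144 m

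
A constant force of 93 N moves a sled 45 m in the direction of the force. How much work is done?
W = F·d = (93)(45) = 4185 J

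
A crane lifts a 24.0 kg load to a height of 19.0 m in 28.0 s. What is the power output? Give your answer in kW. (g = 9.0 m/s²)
P = mgh/t = (24.0)(9.0)(19.0)/28.0 = 146.571 W = 0.1466 kW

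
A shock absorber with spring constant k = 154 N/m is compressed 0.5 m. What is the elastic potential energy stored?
PE = ½kx² = ½(154)(0.5)² = 19.25 J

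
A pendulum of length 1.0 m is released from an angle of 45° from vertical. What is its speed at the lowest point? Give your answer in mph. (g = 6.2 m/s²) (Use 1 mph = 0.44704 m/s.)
h = L(1 − cosθ) = 1.0(1 − cos45°) = 0.292893 m
v = √(2gh) = √(2·6.2·0.292893) = 1.90575 m/s = 4.263 mph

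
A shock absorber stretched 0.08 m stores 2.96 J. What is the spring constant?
k = 2·PE/x² = 2·2.96/(0.08)² = 925.0 N/m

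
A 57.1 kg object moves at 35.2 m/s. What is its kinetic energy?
KE = ½mv² = ½(57.1)(35.2)² = 35370 J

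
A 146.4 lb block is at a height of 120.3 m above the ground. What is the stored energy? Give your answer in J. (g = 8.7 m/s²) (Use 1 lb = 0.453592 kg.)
Convert to SI: m = 66.4059 kg, h = 120.3 m
PE = mgh = (66.4059)(8.7)(120.3) = 69500 J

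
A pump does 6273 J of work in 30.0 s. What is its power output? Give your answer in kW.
P = W/t = 6273.0/30.0 = 209.1 W = 0.2091 kW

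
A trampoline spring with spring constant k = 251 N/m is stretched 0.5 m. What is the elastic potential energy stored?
PE = ½kx² = ½(251)(0.5)² = 31.38 J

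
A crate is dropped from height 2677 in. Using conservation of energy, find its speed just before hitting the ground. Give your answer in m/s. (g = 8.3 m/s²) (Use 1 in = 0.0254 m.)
Convert to SI: h = 67.9958 m
mgh = ½mv² ⇒ v = √(2gh) = √(2·8.3·67.9958) = 33.6 m/s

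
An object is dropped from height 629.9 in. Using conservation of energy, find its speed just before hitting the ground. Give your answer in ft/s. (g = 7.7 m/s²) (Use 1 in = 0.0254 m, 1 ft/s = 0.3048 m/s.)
Convert to SI: h = 15.9995 m
mgh = ½mv² ⇒ v = √(2gh) = √(2·7.7·15.9995) = 15.6969 m/s = 51.5 ft/s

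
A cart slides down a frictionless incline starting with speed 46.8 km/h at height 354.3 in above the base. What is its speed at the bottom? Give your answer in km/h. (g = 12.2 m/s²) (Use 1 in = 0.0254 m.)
Convert to SI: v₀ = 13.0 m/s, h = 8.99922 m
½mv₀² + mgh = ½mv² ⇒ v = √(v₀² + 2gh) = √(13.0² + 2·12.2·8.99922) = 19.71246 m/s = 70.96 km/h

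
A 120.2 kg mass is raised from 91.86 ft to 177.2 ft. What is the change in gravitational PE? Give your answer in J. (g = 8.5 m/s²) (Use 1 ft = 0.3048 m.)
Convert to SI: m = 120.2 kg, Δh = 26.0116 m
ΔPE = mgΔh = (120.2)(8.5)(26.0116) = 26580 J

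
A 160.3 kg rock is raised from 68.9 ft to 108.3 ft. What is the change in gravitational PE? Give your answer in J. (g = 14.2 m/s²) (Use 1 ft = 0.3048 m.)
Convert to SI: m = 160.3 kg, Δh = 12.0091 m
ΔPE = mgΔh = (160.3)(14.2)(12.0091) = 27340 J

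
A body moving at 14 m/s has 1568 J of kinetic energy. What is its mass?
m = 2·KE/v² = 2·1568/(14)² = 16.0 kg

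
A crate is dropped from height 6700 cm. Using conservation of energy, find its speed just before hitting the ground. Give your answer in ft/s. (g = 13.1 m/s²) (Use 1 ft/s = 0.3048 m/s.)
Convert to SI: h = 67.0 m
mgh = ½mv² ⇒ v = √(2gh) = √(2·13.1·67.0) = 41.8975 m/s = 137.5 ft/s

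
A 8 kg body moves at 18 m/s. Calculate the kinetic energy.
KE = ½mv² = ½(8)(18)² = 1296.0 J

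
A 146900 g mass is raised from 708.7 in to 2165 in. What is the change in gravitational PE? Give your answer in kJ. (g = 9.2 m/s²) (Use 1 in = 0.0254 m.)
Convert to SI: m = 146.9 kg, Δh = 36.99 m
ΔPE = mgΔh = (146.9)(9.2)(36.99) = 49991.3 J = 49.99 kJ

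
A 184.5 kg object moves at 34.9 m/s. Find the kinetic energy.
KE = ½mv² = ½(184.5)(34.9)² = 112400 J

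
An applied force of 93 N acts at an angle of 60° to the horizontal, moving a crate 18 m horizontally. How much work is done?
W = F·d·cosθ = (93)(18)cos(60°) = 837.0 J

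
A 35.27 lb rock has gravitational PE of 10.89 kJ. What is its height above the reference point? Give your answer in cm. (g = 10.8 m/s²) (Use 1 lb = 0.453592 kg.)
Convert to SI: m = 15.9982 kg, PE = 10890.0 J
h = PE/(mg) = 10890.0/(15.9982·10.8) = 63.028 m = 6303 cm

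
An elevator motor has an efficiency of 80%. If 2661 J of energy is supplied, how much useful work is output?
W_out = η·W_in = 0.8·2661 = 2128.8 J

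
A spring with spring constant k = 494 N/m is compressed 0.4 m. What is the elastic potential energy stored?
PE = ½kx² = ½(494)(0.4)² = 39.52 J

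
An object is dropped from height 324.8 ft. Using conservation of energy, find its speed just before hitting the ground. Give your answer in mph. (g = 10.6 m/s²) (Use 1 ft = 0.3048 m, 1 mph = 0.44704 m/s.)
Convert to SI: h = 98.999 m
mgh = ½mv² ⇒ v = √(2gh) = √(2·10.6·98.999) = 45.8124 m/s = 102.5 mph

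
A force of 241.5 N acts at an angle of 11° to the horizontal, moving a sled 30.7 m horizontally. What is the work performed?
W = F·d·cosθ = (241.5)(30.7)cos(11°) = 7278 J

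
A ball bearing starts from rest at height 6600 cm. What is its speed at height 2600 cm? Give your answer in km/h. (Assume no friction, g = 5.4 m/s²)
Convert to SI: h₁−h₂ = 40.0 m
mgh₁ = mgh₂ + ½mv² ⇒ v = √(2g(h₁−h₂)) = √(2·5.4·40.0) = 20.7846 m/s = 74.82 km/h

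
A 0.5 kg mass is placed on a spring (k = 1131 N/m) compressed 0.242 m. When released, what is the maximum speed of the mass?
½kx² = ½mv² ⇒ v = x√(k/m) = (0.242)√(1131/0.5) = 11.51 m/s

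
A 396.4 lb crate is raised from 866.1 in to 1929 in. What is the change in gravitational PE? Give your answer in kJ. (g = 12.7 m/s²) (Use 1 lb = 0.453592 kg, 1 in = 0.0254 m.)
Convert to SI: m = 179.804 kg, Δh = 26.9977 m
ΔPE = mgΔh = (179.804)(12.7)(26.9977) = 61649.4 J = 61.65 kJ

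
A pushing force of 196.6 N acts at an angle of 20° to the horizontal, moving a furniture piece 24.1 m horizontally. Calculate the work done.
W = F·d·cosθ = (196.6)(24.1)cos(20°) = 4452 J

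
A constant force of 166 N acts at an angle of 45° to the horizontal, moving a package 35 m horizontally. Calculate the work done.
W = F·d·cosθ = (166)(35)cos(45°) = 4108 J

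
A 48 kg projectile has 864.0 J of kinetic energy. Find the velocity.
v = √(2·KE/m) = √(2·864.0/48) = 6.0 m/s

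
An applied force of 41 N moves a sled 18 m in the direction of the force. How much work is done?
W = F·d = (41)(18) = 738.0 J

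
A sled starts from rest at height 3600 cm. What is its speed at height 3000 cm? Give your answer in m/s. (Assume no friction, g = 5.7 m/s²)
Convert to SI: h₁−h₂ = 6.0 m
mgh₁ = mgh₂ + ½mv² ⇒ v = √(2g(h₁−h₂)) = √(2·5.7·6.0) = 8.27 m/s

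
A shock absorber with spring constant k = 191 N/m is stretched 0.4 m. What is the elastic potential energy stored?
PE = ½kx² = ½(191)(0.4)² = 15.28 J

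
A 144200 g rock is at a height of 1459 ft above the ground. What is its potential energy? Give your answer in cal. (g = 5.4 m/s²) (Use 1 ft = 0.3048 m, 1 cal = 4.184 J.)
Convert to SI: m = 144.2 kg, h = 444.703 m
PE = mgh = (144.2)(5.4)(444.703) = 346281 J = 82760 cal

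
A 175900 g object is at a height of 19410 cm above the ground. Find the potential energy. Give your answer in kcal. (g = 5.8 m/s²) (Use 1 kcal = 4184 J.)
Convert to SI: m = 175.9 kg, h = 194.1 m
PE = mgh = (175.9)(5.8)(194.1) = 198025 J = 47.33 kcal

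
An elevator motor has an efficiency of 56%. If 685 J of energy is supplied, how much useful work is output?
W_out = η·W_in = 0.56·685 = 383.6 J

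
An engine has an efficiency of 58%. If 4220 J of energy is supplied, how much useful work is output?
W_out = η·W_in = 0.58·4220 = 2447.6 J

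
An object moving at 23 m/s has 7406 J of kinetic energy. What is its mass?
m = 2·KE/v² = 2·7406/(23)² = 28.0 kg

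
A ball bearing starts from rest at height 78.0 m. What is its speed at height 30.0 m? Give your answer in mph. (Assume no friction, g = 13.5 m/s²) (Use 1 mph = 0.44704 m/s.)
mgh₁ = mgh₂ + ½mv² ⇒ v = √(2g(h₁−h₂)) = √(2·13.5·48.0) = 36.0 m/s = 80.53 mph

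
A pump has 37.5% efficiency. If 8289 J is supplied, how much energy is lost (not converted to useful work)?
W_lost = W_in(1 − η) = 8289·(1 − 0.375) = 5181 J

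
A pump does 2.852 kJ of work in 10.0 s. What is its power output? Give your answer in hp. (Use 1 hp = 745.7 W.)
Convert to SI: W = 2852.0 J, t = 10.0 s
P = W/t = 2852.0/10.0 = 285.2 W = 0.3825 hp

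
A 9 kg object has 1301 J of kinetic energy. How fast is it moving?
v = √(2·KE/m) = √(2·1301/9) = 17.0 m/s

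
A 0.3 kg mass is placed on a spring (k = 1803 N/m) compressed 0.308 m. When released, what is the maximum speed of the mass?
½kx² = ½mv² ⇒ v = x√(k/m) = (0.308)√(1803/0.3) = 23.88 m/s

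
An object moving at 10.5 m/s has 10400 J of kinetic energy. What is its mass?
m = 2·KE/v² = 2·10400/(10.5)² = 188.7 kg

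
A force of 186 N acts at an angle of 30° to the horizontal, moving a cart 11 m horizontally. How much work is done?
W = F·d·cosθ = (186)(11)cos(30°) = 1772 J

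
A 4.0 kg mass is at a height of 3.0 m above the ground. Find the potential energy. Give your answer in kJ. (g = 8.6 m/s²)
PE = mgh = (4.0)(8.6)(3.0) = 103.2 J = 0.1032 kJ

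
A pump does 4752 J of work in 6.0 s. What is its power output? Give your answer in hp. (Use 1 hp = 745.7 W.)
P = W/t = 4752.0/6.0 = 792.0 W = 1.062 hp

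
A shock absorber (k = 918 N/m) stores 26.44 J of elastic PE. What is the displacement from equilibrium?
x = √(2·PE/k) = √(2·26.44/918) = 0.24 m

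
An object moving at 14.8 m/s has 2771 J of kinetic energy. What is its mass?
m = 2·KE/v² = 2·2771/(14.8)² = 25.3 kg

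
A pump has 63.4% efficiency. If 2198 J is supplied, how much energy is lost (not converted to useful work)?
W_lost = W_in(1 − η) = 2198·(1 − 0.634) = 804.5 J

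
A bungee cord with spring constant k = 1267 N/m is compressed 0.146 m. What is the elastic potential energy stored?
PE = ½kx² = ½(1267)(0.146)² = 13.5 J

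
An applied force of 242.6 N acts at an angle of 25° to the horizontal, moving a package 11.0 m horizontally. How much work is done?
W = F·d·cosθ = (242.6)(11.0)cos(25°) = 2419 J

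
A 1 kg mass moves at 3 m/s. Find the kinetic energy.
KE = ½mv² = ½(1)(3)² = 4.5 J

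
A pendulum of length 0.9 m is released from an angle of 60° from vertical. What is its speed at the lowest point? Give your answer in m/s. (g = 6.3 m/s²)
h = L(1 − cosθ) = 0.9(1 − cos60°) = 0.45 m
v = √(2gh) = √(2·6.3·0.45) = 2.381 m/s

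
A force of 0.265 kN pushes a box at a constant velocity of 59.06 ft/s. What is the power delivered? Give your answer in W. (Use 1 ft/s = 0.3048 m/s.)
Convert to SI: F = 265.0 N, v = 18.0015 m/s
P = Fv = (265.0)(18.0015) = 4770 W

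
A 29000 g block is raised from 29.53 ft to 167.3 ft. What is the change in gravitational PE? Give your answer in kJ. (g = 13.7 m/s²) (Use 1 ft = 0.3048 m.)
Convert to SI: m = 29.0 kg, Δh = 41.9923 m
ΔPE = mgΔh = (29.0)(13.7)(41.9923) = 16683.5 J = 16.68 kJ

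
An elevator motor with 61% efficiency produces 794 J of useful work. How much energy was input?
W_in = W_out/η = 794/0.61 = 1302 J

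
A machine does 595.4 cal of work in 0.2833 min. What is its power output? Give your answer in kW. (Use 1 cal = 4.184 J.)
Convert to SI: W = 2491.15 J, t = 16.998 s
P = W/t = 2491.15/16.998 = 146.556 W = 0.1466 kW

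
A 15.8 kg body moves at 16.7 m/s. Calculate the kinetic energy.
KE = ½mv² = ½(15.8)(16.7)² = 2203 J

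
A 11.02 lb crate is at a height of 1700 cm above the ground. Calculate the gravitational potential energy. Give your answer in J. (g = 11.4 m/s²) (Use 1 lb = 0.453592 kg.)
Convert to SI: m = 4.99858 kg, h = 17.0 m
PE = mgh = (4.99858)(11.4)(17.0) = 968.7 J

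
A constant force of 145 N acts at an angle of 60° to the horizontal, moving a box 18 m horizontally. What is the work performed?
W = F·d·cosθ = (145)(18)cos(60°) = 1305 J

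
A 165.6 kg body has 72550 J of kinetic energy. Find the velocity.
v = √(2·KE/m) = √(2·72550/165.6) = 29.6 m/s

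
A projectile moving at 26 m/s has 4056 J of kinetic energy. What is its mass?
m = 2·KE/v² = 2·4056/(26)² = 12.0 kg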